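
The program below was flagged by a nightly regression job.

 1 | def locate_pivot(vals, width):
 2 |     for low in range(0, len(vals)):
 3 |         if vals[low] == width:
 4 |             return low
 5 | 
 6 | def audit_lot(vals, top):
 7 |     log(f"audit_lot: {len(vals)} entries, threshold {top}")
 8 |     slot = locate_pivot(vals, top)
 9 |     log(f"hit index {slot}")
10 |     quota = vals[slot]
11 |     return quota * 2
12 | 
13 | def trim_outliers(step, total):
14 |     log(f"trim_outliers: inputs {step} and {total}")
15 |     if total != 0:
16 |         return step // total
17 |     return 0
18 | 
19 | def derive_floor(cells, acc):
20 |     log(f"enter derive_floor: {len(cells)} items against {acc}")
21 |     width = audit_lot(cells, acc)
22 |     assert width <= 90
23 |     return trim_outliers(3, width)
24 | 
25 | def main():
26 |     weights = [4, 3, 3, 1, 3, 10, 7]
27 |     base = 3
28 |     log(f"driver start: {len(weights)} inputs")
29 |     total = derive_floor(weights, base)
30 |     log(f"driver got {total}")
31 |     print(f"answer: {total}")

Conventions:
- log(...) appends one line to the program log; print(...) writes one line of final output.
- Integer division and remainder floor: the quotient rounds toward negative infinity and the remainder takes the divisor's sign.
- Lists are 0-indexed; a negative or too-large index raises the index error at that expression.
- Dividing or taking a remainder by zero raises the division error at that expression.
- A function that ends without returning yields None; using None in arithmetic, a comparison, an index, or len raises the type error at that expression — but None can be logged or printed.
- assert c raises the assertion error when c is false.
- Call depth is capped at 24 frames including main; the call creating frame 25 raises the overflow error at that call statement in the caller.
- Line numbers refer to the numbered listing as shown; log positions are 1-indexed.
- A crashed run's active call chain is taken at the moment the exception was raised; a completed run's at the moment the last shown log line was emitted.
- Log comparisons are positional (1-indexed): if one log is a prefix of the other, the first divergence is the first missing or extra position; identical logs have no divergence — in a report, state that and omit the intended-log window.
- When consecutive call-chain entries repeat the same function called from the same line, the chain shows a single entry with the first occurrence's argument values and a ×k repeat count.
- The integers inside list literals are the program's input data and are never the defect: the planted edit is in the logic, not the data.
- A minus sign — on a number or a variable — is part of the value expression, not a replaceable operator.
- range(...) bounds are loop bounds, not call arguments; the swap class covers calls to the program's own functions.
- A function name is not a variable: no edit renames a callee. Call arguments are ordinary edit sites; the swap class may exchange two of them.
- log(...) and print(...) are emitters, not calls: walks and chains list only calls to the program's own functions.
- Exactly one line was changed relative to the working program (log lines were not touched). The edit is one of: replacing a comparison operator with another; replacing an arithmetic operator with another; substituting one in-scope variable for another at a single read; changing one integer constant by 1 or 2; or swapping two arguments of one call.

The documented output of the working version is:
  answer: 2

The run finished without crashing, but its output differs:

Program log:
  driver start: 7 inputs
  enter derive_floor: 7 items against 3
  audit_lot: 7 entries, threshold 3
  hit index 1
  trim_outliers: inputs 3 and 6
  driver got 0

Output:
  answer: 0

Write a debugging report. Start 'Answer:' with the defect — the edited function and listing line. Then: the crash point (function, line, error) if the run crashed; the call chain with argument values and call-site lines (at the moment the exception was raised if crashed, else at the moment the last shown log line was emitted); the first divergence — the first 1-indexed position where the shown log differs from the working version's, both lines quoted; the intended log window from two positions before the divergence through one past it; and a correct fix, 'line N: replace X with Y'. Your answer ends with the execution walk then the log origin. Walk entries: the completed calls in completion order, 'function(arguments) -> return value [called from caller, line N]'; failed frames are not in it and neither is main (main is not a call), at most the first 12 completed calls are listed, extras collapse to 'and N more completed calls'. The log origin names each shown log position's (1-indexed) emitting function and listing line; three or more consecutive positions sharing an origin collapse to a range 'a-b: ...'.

Answer: the defect is in derive_floor at line 23.
Core observation: At log position 5 the runs split — shown 'trim_outliers: inputs 3 and 6', but the working version logs 'trim_outliers: inputs 6 and 3'.
Call chain: main.
First divergence: at position 5 the run shows 'trim_outliers: inputs 3 and 6' where the working version logs 'trim_outliers: inputs 6 and 3'.
Intended log window:
  3: audit_lot: 7 entries, threshold 3
  4: hit index 1
  5: trim_outliers: inputs 6 and 3
  6: driver got 2
Execution walk:
  locate_pivot([4, 3, 3, 1, 3, 10, 7], 3) -> 1  [called from audit_lot, line 8]
  audit_lot([4, 3, 3, 1, 3, 10, 7], 3) -> 6  [called from derive_floor, line 21]
  trim_outliers(3, 6) -> 0  [called from derive_floor, line 23]
  derive_floor([4, 3, 3, 1, 3, 10, 7], 3) -> 0  [called from main, line 29]
Log line origins:
  1: emitted by main (line 28)
  2: emitted by derive_floor (line 20)
  3: emitted by audit_lot (line 7)
  4: emitted by audit_lot (line 9)
  5: emitted by trim_outliers (line 14)
  6: emitted by main (line 30)
A correct fix: line 23: replace `trim_outliers(3, width)` with `trim_outliers(width, 3)`.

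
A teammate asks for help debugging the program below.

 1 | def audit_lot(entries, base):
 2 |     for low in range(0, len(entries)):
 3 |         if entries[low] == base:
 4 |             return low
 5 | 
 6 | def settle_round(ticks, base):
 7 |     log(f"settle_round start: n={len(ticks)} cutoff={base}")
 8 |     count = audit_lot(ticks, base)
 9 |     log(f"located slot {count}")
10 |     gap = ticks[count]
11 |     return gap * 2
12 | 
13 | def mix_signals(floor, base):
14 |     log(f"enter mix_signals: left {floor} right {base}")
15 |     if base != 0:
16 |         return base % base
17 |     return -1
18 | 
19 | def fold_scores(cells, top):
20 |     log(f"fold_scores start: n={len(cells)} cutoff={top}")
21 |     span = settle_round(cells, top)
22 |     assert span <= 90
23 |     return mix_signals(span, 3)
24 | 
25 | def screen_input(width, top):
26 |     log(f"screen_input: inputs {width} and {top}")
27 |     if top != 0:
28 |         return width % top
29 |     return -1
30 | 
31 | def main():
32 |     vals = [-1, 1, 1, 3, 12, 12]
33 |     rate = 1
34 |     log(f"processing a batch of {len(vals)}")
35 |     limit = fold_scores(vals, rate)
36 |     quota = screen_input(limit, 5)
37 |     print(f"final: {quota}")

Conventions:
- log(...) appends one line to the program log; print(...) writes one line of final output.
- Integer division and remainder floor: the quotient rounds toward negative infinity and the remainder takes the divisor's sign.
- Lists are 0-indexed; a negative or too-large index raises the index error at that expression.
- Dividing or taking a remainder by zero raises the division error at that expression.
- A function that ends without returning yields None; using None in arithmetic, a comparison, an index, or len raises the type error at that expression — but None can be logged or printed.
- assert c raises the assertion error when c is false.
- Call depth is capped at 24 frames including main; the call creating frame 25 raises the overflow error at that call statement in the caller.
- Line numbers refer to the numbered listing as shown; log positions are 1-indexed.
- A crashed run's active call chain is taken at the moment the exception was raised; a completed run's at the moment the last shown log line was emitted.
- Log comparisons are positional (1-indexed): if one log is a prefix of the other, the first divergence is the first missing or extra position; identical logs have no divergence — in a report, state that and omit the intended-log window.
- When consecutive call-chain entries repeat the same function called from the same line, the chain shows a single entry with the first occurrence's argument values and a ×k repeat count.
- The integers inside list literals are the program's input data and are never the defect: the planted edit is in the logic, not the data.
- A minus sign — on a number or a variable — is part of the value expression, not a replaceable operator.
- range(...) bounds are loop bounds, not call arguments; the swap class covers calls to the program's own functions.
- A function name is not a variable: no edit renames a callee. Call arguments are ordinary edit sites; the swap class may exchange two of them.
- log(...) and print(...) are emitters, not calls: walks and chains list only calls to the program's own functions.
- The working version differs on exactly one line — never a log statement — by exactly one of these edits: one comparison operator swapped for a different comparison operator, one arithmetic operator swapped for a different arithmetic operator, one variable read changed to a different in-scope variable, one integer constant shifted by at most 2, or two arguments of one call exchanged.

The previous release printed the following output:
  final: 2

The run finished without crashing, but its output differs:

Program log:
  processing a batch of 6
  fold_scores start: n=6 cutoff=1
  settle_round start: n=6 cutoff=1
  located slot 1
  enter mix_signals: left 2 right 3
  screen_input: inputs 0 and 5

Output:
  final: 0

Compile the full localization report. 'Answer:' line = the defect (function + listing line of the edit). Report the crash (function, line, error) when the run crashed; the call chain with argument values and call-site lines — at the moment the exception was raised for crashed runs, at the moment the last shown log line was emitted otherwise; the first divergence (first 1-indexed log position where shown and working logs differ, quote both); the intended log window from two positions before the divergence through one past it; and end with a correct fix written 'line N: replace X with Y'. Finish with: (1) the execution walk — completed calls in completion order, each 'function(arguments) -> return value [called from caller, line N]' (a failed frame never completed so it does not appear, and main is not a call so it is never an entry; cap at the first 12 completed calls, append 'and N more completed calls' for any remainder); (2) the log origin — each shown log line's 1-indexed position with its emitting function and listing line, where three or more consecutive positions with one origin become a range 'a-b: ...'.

Answer: the defect is in mix_signals at line 16.
Key observation: Everything matches until log position 6, which reads 'screen_input: inputs 0 and 5' in place of 'screen_input: inputs 2 and 5'.
Call chain: main -> screen_input(0, 5) (called at line 36).
First divergence: position 6; shown 'screen_input: inputs 0 and 5' vs intended 'screen_input: inputs 2 and 5'.
Intended log window:
  4: located slot 1
  5: enter mix_signals: left 2 right 3
  6: screen_input: inputs 2 and 5
Execution walk:
  audit_lot([-1, 1, 1, 3, 12, 12], 1) -> 1  [called from settle_round, line 8]
  settle_round([-1, 1, 1, 3, 12, 12], 1) -> 2  [called from fold_scores, line 21]
  mix_signals(2, 3) -> 0  [called from fold_scores, line 23]
  fold_scores([-1, 1, 1, 3, 12, 12], 1) -> 0  [called from main, line 35]
  screen_input(0, 5) -> 0  [called from main, line 36]
Log origin:
  1: logged in main at line 34
  2: logged in fold_scores at line 20
  3: logged in settle_round at line 7
  4: logged in settle_round at line 9
  5: logged in mix_signals at line 14
  6: logged in screen_input at line 26
A correct fix: line 16: replace `base % base` with `floor % base`.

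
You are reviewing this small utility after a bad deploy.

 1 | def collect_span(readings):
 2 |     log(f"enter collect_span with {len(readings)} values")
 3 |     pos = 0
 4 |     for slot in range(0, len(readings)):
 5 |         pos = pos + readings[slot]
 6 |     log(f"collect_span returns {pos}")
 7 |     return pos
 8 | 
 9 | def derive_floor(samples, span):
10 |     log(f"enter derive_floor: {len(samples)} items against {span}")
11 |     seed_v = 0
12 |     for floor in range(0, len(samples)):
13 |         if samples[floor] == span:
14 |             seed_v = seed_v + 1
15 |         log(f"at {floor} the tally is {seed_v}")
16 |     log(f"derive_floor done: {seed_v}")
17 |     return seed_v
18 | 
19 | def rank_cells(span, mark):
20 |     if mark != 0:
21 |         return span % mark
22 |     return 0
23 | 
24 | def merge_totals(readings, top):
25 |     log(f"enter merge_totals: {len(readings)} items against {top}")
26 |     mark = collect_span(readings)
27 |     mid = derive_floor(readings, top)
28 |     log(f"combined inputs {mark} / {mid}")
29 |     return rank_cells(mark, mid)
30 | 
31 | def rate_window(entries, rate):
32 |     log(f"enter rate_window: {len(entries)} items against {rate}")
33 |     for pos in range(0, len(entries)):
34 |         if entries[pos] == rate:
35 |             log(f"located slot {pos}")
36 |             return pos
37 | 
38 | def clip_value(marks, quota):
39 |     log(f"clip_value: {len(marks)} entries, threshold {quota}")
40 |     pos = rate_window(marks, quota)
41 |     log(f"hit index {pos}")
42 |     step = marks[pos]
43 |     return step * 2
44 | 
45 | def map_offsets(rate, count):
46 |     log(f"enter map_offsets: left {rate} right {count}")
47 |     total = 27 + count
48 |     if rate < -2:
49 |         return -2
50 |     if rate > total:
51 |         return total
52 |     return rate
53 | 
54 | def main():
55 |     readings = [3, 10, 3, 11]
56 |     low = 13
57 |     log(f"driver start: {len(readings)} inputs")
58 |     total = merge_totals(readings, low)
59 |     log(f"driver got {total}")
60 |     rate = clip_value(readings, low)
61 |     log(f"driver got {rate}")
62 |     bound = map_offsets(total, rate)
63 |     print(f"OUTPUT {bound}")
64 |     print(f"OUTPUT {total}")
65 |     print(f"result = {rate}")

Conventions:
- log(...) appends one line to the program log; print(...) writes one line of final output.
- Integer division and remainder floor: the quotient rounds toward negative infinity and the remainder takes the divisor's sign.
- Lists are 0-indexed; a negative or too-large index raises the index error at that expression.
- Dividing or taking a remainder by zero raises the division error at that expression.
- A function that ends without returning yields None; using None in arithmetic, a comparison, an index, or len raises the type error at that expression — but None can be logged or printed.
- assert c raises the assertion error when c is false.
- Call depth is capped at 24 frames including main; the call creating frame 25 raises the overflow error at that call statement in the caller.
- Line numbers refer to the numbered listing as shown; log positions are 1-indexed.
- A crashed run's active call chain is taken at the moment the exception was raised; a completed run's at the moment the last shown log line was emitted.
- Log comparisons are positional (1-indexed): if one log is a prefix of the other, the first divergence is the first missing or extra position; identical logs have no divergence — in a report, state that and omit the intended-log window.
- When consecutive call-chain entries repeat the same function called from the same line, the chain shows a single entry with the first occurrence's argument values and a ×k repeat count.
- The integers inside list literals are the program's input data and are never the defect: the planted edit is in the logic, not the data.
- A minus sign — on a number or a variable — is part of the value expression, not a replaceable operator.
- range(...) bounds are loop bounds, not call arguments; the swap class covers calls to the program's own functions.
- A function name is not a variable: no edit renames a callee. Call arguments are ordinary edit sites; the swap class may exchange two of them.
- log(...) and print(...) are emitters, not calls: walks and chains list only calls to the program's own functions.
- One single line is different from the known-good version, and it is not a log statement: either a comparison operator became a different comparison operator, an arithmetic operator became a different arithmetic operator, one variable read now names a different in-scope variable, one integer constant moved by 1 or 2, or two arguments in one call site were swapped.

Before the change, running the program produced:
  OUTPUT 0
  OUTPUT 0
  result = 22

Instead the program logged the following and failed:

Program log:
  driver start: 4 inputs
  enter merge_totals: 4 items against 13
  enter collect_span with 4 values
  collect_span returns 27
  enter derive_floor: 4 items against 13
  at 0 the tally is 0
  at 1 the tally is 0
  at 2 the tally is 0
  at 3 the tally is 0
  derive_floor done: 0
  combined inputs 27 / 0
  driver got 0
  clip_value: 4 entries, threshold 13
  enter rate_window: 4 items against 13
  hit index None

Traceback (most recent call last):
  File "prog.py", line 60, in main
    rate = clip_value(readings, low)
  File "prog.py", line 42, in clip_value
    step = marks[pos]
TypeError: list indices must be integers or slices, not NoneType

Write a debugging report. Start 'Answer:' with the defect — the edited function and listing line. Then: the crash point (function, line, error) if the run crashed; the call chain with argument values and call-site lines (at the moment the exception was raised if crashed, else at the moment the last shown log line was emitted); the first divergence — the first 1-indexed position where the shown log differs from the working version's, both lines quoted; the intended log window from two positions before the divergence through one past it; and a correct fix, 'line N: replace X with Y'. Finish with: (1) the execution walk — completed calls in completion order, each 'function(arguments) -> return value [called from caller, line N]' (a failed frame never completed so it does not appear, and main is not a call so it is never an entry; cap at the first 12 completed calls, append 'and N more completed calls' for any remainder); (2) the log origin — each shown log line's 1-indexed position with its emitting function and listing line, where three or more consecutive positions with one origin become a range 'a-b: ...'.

Answer: the defect is in main at line 56.
The tell: The earliest visible damage is log position 2 — 'enter merge_totals: 4 items against 13' rather than the intended 'enter merge_totals: 4 items against 11'.
Crash: clip_value, line 42, TypeError.
Call chain: main -> clip_value([3, 10, 3, 11], 13) (called at line 60).
First divergence: position 2 — shown 'enter merge_totals: 4 items against 13', intended 'enter merge_totals: 4 items against 11'.
Intended log window:
  1: driver start: 4 inputs
  2: enter merge_totals: 4 items against 11
  3: enter collect_span with 4 values
Execution walk:
  collect_span([3, 10, 3, 11]) -> 27  [called from merge_totals, line 26]
  derive_floor([3, 10, 3, 11], 13) -> 0  [called from merge_totals, line 27]
  rank_cells(27, 0) -> 0  [called from merge_totals, line 29]
  merge_totals([3, 10, 3, 11], 13) -> 0  [called from main, line 58]
  rate_window([3, 10, 3, 11], 13) -> None  [called from clip_value, line 40]
Log origins:
  1: from main, line 57
  2: from merge_totals, line 25
  3: from collect_span, line 2
  4: from collect_span, line 6
  5: from derive_floor, line 10
  6-9: from derive_floor, line 15
  10: from derive_floor, line 16
  11: from merge_totals, line 28
  12: from main, line 59
  13: from clip_value, line 39
  14: from rate_window, line 32
  15: from clip_value, line 41
A correct fix: line 56: replace `13` with `11`.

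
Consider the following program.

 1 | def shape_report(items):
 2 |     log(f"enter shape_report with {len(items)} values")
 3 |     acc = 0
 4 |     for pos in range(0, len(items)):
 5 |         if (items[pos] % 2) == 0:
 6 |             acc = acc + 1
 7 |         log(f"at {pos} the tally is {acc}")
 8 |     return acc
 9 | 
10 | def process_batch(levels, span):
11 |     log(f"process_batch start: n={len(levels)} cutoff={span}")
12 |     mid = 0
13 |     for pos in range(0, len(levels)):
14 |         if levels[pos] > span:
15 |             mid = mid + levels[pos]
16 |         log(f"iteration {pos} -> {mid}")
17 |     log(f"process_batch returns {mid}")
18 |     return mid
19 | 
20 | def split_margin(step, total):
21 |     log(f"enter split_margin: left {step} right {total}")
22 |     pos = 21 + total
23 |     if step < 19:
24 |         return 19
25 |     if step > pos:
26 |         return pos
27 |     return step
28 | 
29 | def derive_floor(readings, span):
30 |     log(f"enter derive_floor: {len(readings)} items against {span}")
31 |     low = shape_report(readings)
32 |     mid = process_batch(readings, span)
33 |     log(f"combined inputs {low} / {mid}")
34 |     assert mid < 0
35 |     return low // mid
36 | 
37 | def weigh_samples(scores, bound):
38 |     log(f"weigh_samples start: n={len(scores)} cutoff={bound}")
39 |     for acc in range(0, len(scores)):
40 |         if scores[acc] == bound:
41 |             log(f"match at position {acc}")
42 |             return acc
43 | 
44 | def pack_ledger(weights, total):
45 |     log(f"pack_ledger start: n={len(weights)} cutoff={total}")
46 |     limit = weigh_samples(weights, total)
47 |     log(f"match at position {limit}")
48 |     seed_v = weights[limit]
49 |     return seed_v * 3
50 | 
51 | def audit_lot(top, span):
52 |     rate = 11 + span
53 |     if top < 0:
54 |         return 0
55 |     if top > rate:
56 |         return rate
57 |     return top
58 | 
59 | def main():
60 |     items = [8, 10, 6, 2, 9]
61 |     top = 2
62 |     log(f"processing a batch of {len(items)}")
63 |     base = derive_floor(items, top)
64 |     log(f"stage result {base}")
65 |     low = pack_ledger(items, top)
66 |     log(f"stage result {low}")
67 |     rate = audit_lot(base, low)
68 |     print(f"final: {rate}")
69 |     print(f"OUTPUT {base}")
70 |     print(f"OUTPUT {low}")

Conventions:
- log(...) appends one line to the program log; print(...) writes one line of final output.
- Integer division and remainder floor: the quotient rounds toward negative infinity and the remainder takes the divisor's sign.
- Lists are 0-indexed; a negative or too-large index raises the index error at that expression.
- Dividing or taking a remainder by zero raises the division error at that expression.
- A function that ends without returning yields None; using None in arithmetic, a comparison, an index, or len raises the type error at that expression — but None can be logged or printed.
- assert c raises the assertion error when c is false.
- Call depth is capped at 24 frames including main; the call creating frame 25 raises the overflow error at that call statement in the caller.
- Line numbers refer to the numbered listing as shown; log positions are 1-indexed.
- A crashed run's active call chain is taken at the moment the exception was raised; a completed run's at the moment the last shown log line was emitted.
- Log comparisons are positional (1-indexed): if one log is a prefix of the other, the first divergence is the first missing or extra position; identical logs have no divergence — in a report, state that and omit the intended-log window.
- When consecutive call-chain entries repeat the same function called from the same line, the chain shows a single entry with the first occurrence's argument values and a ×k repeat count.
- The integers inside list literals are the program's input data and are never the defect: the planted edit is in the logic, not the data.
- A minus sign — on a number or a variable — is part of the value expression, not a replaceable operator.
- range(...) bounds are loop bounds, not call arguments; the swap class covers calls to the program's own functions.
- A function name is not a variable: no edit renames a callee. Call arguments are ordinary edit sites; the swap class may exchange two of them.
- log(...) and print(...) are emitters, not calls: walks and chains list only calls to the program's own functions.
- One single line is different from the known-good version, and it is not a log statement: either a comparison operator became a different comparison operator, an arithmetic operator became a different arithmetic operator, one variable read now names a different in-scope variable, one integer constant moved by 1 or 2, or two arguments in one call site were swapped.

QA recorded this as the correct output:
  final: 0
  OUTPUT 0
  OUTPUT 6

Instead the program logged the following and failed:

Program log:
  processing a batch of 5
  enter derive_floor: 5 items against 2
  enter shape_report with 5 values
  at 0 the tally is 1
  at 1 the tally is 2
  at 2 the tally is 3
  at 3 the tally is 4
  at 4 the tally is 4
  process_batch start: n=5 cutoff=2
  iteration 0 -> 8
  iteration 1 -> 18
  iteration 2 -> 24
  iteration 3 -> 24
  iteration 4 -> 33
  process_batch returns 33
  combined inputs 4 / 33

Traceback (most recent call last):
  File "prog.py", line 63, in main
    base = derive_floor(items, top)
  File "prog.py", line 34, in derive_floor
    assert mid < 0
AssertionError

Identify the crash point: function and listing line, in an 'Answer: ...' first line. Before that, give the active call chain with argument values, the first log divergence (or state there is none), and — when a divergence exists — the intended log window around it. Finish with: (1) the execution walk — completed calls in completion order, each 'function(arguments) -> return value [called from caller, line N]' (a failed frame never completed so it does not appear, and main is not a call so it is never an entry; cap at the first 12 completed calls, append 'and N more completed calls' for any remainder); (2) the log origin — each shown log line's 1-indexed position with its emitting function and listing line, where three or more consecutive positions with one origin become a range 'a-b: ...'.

Answer: the error was raised in derive_floor, line 34.
Key fact: The faulty run's log stops after 16 lines; the working version's next line would be 'stage result 0'.
Call chain: main -> derive_floor([8, 10, 6, 2, 9], 2) (called at line 63).
First divergence: position 17 — after 16 matching lines the faulty run goes silent; intended next line 'stage result 0'.
Intended log window:
  15: process_batch returns 33
  16: combined inputs 4 / 33
  17: stage result 0
  18: pack_ledger start: n=5 cutoff=2
Execution walk:
  shape_report([8, 10, 6, 2, 9]) -> 4  [called from derive_floor, line 31]
  process_batch([8, 10, 6, 2, 9], 2) -> 33  [called from derive_floor, line 32]
Origin of each log line:
  1 — main, line 62
  2 — derive_floor, line 30
  3 — shape_report, line 2
  4-8 — shape_report, line 7
  9 — process_batch, line 11
  10-14 — process_batch, line 16
  15 — process_batch, line 17
  16 — derive_floor, line 33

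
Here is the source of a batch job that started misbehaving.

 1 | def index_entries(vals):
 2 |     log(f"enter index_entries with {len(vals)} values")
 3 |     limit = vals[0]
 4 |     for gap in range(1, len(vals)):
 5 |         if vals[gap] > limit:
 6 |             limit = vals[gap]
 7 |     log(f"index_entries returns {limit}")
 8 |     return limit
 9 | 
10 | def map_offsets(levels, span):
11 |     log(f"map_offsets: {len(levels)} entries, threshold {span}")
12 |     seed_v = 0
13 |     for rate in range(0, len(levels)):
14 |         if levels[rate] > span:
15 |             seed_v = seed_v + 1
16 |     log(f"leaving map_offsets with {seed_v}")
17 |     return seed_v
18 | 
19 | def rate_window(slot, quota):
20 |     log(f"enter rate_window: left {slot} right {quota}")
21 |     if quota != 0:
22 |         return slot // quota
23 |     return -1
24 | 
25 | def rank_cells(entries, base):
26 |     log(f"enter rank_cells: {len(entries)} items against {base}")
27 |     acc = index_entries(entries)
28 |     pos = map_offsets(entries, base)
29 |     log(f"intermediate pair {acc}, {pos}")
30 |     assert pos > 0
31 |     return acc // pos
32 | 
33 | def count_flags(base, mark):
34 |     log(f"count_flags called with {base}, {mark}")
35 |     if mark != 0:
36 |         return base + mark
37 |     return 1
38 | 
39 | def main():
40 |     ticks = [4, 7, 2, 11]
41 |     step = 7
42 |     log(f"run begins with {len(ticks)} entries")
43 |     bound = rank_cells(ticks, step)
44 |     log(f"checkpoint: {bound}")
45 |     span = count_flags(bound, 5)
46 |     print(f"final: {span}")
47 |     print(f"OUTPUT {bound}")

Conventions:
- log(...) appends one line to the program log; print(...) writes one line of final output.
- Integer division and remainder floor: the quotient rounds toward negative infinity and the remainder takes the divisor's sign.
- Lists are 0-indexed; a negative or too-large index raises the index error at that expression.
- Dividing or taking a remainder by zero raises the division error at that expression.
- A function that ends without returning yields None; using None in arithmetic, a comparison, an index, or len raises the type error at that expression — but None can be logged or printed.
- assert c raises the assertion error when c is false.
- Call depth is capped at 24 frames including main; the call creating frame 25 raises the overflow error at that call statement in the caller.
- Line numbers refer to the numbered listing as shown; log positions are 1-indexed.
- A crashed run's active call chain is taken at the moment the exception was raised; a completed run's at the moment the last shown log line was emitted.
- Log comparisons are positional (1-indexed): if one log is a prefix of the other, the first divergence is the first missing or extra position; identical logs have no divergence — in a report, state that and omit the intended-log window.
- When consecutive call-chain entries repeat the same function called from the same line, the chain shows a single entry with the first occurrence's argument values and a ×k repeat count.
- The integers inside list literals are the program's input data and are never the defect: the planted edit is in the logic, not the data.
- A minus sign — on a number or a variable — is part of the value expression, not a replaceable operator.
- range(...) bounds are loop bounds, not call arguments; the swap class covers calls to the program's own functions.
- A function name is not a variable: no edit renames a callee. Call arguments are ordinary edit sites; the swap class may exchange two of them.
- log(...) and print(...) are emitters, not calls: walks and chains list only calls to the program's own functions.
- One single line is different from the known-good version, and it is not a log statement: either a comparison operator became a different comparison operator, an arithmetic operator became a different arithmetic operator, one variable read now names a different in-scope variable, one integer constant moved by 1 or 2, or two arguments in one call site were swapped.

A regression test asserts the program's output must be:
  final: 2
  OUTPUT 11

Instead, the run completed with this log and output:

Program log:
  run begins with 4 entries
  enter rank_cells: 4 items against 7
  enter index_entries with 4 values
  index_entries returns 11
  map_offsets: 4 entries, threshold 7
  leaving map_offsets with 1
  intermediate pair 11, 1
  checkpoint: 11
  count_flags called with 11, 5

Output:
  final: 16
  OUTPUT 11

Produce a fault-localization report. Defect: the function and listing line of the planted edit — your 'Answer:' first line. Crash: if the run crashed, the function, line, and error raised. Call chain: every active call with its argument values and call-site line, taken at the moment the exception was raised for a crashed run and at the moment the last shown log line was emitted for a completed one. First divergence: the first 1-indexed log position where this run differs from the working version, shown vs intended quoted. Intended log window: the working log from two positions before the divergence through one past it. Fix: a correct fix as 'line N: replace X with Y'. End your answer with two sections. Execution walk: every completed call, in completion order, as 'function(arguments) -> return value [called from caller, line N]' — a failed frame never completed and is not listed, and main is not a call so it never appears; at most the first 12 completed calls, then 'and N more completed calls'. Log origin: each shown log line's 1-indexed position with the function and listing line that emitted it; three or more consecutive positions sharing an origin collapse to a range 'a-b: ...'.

Answer: the defect is in count_flags at line 36.
Key fact: Log streams are identical — the defect surfaces only in the printed output.
Call chain: main -> count_flags(11, 5) (called at line 45).
First divergence: none — the logs agree in full.
Execution walk:
  index_entries([4, 7, 2, 11]) -> 11  [called from rank_cells, line 27]
  map_offsets([4, 7, 2, 11], 7) -> 1  [called from rank_cells, line 28]
  rank_cells([4, 7, 2, 11], 7) -> 11  [called from main, line 43]
  count_flags(11, 5) -> 16  [called from main, line 45]
Log origins:
  1: logged in main at line 42
  2: logged in rank_cells at line 26
  3: logged in index_entries at line 2
  4: logged in index_entries at line 7
  5: logged in map_offsets at line 11
  6: logged in map_offsets at line 16
  7: logged in rank_cells at line 29
  8: logged in main at line 44
  9: logged in count_flags at line 34
A correct fix: line 36: replace `+` with `//`.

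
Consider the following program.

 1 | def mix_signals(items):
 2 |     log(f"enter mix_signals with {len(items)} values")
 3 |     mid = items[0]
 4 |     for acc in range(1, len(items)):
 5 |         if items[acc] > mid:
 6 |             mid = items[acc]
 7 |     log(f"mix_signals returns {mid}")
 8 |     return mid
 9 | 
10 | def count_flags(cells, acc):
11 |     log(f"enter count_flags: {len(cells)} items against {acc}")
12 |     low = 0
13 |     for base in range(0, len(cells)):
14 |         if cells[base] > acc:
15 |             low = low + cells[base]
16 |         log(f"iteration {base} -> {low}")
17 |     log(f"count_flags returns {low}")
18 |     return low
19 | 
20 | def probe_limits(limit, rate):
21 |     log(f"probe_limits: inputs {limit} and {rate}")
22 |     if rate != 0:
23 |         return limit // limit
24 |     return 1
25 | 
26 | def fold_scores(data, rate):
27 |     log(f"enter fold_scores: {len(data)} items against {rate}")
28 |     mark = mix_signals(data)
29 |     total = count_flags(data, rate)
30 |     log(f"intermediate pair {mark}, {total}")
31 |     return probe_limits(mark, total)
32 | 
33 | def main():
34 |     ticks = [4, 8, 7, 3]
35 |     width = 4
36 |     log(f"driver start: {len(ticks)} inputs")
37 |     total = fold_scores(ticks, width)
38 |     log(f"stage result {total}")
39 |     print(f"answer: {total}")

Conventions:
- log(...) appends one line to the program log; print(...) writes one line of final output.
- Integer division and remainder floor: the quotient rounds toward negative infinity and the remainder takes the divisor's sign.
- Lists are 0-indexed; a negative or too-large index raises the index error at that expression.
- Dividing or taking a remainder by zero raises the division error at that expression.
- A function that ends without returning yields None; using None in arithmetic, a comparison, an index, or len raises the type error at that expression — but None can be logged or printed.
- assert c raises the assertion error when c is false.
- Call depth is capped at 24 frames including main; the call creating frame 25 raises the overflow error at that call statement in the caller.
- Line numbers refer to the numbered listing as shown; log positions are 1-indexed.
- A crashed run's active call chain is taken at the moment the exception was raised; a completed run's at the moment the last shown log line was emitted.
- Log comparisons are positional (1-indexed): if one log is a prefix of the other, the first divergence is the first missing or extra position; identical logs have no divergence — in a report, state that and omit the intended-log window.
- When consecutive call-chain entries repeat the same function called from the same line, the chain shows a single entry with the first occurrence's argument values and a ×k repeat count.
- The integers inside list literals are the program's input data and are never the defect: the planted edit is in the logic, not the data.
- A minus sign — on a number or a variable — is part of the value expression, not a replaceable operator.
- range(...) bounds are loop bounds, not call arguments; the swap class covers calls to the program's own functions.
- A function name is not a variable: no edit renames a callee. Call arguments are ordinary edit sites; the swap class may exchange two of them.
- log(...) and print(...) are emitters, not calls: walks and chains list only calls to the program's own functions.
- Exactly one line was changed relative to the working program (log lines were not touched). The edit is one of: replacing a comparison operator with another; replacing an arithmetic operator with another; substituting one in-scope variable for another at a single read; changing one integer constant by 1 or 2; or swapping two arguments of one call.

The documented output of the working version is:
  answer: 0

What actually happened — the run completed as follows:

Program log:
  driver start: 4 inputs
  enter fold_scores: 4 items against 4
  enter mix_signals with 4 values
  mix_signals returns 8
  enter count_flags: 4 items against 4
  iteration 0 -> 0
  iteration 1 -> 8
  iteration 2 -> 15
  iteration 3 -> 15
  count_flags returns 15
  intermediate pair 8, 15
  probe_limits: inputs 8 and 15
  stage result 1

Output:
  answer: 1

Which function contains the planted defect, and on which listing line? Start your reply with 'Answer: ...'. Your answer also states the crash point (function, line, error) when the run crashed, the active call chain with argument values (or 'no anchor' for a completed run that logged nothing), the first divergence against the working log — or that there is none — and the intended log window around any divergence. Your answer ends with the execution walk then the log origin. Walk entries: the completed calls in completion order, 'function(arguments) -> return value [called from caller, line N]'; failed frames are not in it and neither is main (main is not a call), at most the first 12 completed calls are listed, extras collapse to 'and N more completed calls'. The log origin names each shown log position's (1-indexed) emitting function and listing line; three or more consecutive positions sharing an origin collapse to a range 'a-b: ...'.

Answer: the defect is in probe_limits at line 23.
The tell: Log line 13 is where behavior first shows: 'stage result 1' appears instead of 'stage result 0'.
Call chain: main.
First divergence: position 13 — shown 'stage result 1', intended 'stage result 0'.
Intended log window:
  11: intermediate pair 8, 15
  12: probe_limits: inputs 8 and 15
  13: stage result 0
Execution walk:
  mix_signals([4, 8, 7, 3]) -> 8  [called from fold_scores, line 28]
  count_flags([4, 8, 7, 3], 4) -> 15  [called from fold_scores, line 29]
  probe_limits(8, 15) -> 1  [called from fold_scores, line 31]
  fold_scores([4, 8, 7, 3], 4) -> 1  [called from main, line 37]
Origin of each log line:
  1: logged in main at line 36
  2: logged in fold_scores at line 27
  3: logged in mix_signals at line 2
  4: logged in mix_signals at line 7
  5: logged in count_flags at line 11
  6-9: logged in count_flags at line 16
  10: logged in count_flags at line 17
  11: logged in fold_scores at line 30
  12: logged in probe_limits at line 21
  13: logged in main at line 38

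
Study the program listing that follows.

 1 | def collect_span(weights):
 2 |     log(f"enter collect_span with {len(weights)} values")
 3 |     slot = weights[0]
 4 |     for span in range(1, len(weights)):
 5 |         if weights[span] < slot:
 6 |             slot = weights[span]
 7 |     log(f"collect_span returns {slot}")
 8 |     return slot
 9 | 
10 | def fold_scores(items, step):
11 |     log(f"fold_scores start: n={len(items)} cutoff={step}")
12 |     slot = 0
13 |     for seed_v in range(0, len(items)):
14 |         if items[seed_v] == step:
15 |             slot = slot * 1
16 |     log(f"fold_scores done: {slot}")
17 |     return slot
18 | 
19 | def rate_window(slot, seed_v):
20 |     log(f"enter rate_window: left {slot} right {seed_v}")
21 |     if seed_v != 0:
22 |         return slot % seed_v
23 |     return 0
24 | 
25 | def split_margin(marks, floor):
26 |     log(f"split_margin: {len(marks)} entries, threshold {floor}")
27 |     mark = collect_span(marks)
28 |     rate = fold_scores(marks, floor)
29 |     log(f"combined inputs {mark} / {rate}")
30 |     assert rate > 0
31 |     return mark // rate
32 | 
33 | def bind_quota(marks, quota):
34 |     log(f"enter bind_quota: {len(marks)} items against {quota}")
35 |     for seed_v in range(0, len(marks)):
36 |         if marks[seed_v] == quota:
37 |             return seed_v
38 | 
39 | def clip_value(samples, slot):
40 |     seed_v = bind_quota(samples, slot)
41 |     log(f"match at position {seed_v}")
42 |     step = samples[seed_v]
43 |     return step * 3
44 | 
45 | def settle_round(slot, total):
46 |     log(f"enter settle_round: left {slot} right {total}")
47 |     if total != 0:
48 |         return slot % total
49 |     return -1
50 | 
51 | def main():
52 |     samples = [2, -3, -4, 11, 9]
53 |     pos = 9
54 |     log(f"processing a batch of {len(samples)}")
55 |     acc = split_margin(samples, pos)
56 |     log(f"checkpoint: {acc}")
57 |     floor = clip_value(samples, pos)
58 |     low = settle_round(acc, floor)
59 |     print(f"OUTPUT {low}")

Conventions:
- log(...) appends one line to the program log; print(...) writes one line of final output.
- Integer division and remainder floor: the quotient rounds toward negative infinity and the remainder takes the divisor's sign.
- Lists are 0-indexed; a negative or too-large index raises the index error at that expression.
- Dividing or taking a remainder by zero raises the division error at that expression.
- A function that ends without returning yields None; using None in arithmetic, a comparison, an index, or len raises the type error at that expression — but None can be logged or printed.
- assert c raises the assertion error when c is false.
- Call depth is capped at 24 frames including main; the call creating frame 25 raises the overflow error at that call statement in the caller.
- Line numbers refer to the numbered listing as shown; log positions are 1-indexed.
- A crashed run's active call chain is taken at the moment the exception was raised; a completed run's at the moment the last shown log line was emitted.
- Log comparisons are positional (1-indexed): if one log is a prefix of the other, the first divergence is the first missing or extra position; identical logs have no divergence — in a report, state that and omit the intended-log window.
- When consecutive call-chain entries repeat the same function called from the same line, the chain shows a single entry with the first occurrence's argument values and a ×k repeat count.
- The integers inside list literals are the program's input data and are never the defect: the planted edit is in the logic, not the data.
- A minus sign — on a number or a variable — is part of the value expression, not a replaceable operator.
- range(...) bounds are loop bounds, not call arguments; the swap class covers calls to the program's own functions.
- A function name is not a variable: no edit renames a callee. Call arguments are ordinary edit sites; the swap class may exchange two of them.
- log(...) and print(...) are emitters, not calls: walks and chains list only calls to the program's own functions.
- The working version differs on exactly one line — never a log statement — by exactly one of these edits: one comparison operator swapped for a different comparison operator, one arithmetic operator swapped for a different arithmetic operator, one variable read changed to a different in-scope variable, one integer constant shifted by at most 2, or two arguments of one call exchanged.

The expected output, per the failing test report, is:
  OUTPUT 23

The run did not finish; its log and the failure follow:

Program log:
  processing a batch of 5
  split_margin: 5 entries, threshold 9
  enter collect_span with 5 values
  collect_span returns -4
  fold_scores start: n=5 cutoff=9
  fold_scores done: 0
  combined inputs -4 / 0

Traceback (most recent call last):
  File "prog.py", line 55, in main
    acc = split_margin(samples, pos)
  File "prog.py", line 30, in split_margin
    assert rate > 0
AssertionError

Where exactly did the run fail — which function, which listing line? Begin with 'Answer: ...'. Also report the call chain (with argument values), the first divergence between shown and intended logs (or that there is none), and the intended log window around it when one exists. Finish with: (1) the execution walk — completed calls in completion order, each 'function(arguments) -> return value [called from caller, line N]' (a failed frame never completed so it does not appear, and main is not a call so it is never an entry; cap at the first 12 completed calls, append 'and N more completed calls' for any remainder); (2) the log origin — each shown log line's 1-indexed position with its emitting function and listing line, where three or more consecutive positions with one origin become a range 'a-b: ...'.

Answer: the error was raised in split_margin, line 30.
Key fact: At log position 6 the runs split — shown 'fold_scores done: 0', but the working version logs 'fold_scores done: 1'.
Call chain: main -> split_margin([2, -3, -4, 11, 9], 9) (called at line 55).
First divergence: position 6 — the shown line 'fold_scores done: 0' should read 'fold_scores done: 1'.
Intended log window:
  4: collect_span returns -4
  5: fold_scores start: n=5 cutoff=9
  6: fold_scores done: 1
  7: combined inputs -4 / 1
Execution walk:
  collect_span([2, -3, -4, 11, 9]) -> -4  [called from split_margin, line 27]
  fold_scores([2, -3, -4, 11, 9], 9) -> 0  [called from split_margin, line 28]
Log line origins:
  1: logged in main at line 54
  2: logged in split_margin at line 26
  3: logged in collect_span at line 2
  4: logged in collect_span at line 7
  5: logged in fold_scores at line 11
  6: logged in fold_scores at line 16
  7: logged in split_margin at line 29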